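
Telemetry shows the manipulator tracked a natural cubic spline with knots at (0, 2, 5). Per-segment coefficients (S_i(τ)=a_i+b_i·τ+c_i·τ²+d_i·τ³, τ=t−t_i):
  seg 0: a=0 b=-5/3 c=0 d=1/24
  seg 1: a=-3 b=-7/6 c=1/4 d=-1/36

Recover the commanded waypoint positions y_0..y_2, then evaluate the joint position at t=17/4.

y_0=0 y_1=-3 y_2=-5
S(17/4) = -1197/256

y_0 = S_0(0) = a_0 = 0
y_1 = S_1(0) = a_1 = -3
y_2 = S_1(3) = -5
t_q=17/4 is in segment 1 (τ=9/4); S_1(τ)=-1197/256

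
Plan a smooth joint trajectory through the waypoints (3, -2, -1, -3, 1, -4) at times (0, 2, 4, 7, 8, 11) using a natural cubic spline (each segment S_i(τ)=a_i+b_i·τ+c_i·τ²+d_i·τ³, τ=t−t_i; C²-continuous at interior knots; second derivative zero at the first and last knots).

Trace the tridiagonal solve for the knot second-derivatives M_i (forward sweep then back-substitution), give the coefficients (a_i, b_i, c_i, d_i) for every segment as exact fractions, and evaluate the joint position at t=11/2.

  seg 0: a=3 b=-136/39 c=0 d=77/312
  seg 1: a=-2 b=-41/78 c=77/52 d=-151/312
  seg 2: a=-1 b=-16/39 c=-37/26 d=313/702
  seg 3: a=-3 b=241/78 c=101/39 d=-131/78
  seg 4: a=1 b=42/13 c=-191/78 d=191/702
S(11/2) = -53/16

Δ: Δ0=-5/2, Δ1=1/2, Δ2=-2/3, Δ3=4, Δ4=-5/3
row 1: diag=8, rhs=18; c'=1/4, d'=9/4
row 2: denom=10−2·1/4=19/2; d'=(-7−2·9/4)/(19/2)=-23/19
row 3: denom=8−3·6/19=134/19; d'=(28−3·-23/19)/(134/19)=601/134
row 4: denom=8−1·19/134=1053/134; d'=(-34−1·601/134)/(1053/134)=-191/39
back: M4=-191/39
back: M3=601/134−19/134·-191/39=202/39
back: M2=-23/19−6/19·202/39=-37/13
back: M1=9/4−1/4·-37/13=77/26
M: M0=0, M1=77/26, M2=-37/13, M3=202/39, M4=-191/39, M5=0
seg 0: a=3, c=M0/2=0, d=(M1−M0)/(6·2)=77/312, b=Δ0−h0·(2M0+M1)/6=-136/39
seg 1: a=-2, c=M1/2=77/52, d=(M2−M1)/(6·2)=-151/312, b=Δ1−h1·(2M1+M2)/6=-41/78
seg 2: a=-1, c=M2/2=-37/26, d=(M3−M2)/(6·3)=313/702, b=Δ2−h2·(2M2+M3)/6=-16/39
seg 3: a=-3, c=M3/2=101/39, d=(M4−M3)/(6·1)=-131/78, b=Δ3−h3·(2M3+M4)/6=241/78
seg 4: a=1, c=M4/2=-191/78, d=(M5−M4)/(6·3)=191/702, b=Δ4−h4·(2M4+M5)/6=42/13
t_q=11/2 → seg 2, τ=3/2; S=-1+-16/39·τ+-37/26·τ²+313/702·τ³=-53/16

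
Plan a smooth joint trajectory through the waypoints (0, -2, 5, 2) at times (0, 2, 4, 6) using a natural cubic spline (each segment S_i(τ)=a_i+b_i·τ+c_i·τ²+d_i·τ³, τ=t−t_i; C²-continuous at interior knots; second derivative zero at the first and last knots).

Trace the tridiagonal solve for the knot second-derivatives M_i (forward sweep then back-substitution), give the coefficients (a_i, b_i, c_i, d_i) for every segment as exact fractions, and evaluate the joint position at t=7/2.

Δ: Δ0=-1, Δ1=7/2, Δ2=-3/2
row 1: diag=8, rhs=27; c'=1/4, d'=27/8
row 2: denom=8−2·1/4=15/2; d'=(-30−2·27/8)/(15/2)=-49/10
back: M2=-49/10
back: M1=27/8−1/4·-49/10=23/5
M: M0=0, M1=23/5, M2=-49/10, M3=0
seg 0: a=0, c=M0/2=0, d=(M1−M0)/(6·2)=23/60, b=Δ0−h0·(2M0+M1)/6=-38/15
seg 1: a=-2, c=M1/2=23/10, d=(M2−M1)/(6·2)=-19/24, b=Δ1−h1·(2M1+M2)/6=31/15
seg 2: a=5, c=M2/2=-49/20, d=(M3−M2)/(6·2)=49/120, b=Δ2−h2·(2M2+M3)/6=53/30
t_q=7/2 → seg 1, τ=3/2; S=-2+31/15·τ+23/10·τ²+-19/24·τ³=1153/320

  seg 0: a=0 b=-38/15 c=0 d=23/60
  seg 1: a=-2 b=31/15 c=23/10 d=-19/24
  seg 2: a=5 b=53/30 c=-49/20 d=49/120
S(7/2) = 1153/320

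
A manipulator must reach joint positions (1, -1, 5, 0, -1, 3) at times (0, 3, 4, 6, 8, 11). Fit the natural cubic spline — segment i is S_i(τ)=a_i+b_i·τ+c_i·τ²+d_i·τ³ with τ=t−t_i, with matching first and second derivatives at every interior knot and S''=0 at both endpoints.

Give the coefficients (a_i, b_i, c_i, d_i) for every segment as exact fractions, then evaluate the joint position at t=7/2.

  seg 0: a=1 b=-3131/813 c=0 d=863/2439
  seg 1: a=-1 b=4636/813 c=863/271 d=-2347/813
  seg 2: a=5 b=2773/813 c=-1484/271 d=8197/6504
  seg 3: a=0 b=-5479/1626 c=2261/1084 d=-2117/6504
  seg 4: a=-1 b=868/813 c=36/271 d=-4/271
S(7/2) = 4957/2168

Δ: Δ0=-2/3, Δ1=6, Δ2=-5/2, Δ3=-1/2, Δ4=4/3
row 1: diag=8, rhs=40; c'=1/8, d'=5
row 2: denom=6−1·1/8=47/8; d'=(-51−1·5)/(47/8)=-448/47
row 3: denom=8−2·16/47=344/47; d'=(12−2·-448/47)/(344/47)=365/86
row 4: denom=10−2·47/172=813/86; d'=(11−2·365/86)/(813/86)=72/271
back: M4=72/271
back: M3=365/86−47/172·72/271=2261/542
back: M2=-448/47−16/47·2261/542=-2968/271
back: M1=5−1/8·-2968/271=1726/271
M: M0=0, M1=1726/271, M2=-2968/271, M3=2261/542, M4=72/271, M5=0
seg 0: a=1, c=M0/2=0, d=(M1−M0)/(6·3)=863/2439, b=Δ0−h0·(2M0+M1)/6=-3131/813
seg 1: a=-1, c=M1/2=863/271, d=(M2−M1)/(6·1)=-2347/813, b=Δ1−h1·(2M1+M2)/6=4636/813
seg 2: a=5, c=M2/2=-1484/271, d=(M3−M2)/(6·2)=8197/6504, b=Δ2−h2·(2M2+M3)/6=2773/813
seg 3: a=0, c=M3/2=2261/1084, d=(M4−M3)/(6·2)=-2117/6504, b=Δ3−h3·(2M3+M4)/6=-5479/1626
seg 4: a=-1, c=M4/2=36/271, d=(M5−M4)/(6·3)=-4/271, b=Δ4−h4·(2M4+M5)/6=868/813
t_q=7/2 → seg 1, τ=1/2; S=-1+4636/813·τ+863/271·τ²+-2347/813·τ³=4957/2168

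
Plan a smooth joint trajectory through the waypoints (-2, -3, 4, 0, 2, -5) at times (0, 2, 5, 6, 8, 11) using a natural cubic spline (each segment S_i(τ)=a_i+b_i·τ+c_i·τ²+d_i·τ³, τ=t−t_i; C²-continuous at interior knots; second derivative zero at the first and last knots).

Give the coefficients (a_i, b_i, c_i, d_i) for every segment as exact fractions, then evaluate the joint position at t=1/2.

Δ: Δ0=-1/2, Δ1=7/3, Δ2=-4, Δ3=1, Δ4=-7/3
row 1: diag=10, rhs=17; c'=3/10, d'=17/10
row 2: denom=8−3·3/10=71/10; d'=(-38−3·17/10)/(71/10)=-431/71
row 3: denom=6−1·10/71=416/71; d'=(30−1·-431/71)/(416/71)=197/32
row 4: denom=10−2·71/208=969/104; d'=(-20−2·197/32)/(969/104)=-6721/1938
back: M4=-6721/1938
back: M3=197/32−71/208·-6721/1938=14225/1938
back: M2=-431/71−10/71·14225/1938=-6884/969
back: M1=17/10−3/10·-6884/969=2475/646
M: M0=0, M1=2475/646, M2=-6884/969, M3=14225/1938, M4=-6721/1938, M5=0
seg 0: a=-2, c=M0/2=0, d=(M1−M0)/(6·2)=825/2584, b=Δ0−h0·(2M0+M1)/6=-574/323
seg 1: a=-3, c=M1/2=2475/1292, d=(M2−M1)/(6·3)=-21193/34884, b=Δ1−h1·(2M1+M2)/6=1327/646
seg 2: a=4, c=M2/2=-3442/969, d=(M3−M2)/(6·1)=9331/3876, b=Δ2−h2·(2M2+M3)/6=-217/76
seg 3: a=0, c=M3/2=14225/3876, d=(M4−M3)/(6·2)=-3491/3876, b=Δ3−h3·(2M3+M4)/6=-5305/1938
seg 4: a=2, c=M4/2=-6721/3876, d=(M5−M4)/(6·3)=6721/34884, b=Δ4−h4·(2M4+M5)/6=733/646
t_q=1/2 → seg 0, τ=1/2; S=-2+-574/323·τ+0·τ²+825/2584·τ³=-58887/20672

  seg 0: a=-2 b=-574/323 c=0 d=825/2584
  seg 1: a=-3 b=1327/646 c=2475/1292 d=-21193/34884
  seg 2: a=4 b=-217/76 c=-3442/969 d=9331/3876
  seg 3: a=0 b=-5305/1938 c=14225/3876 d=-3491/3876
  seg 4: a=2 b=733/646 c=-6721/3876 d=6721/34884
S(1/2) = -58887/20672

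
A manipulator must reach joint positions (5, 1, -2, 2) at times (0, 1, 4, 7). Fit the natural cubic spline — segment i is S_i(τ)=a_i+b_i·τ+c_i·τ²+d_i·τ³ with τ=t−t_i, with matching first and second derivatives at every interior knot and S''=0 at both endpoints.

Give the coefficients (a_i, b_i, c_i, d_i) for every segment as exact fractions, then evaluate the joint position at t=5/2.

Δ: Δ0=-4, Δ1=-1, Δ2=4/3
row 1: diag=8, rhs=18; c'=3/8, d'=9/4
row 2: denom=12−3·3/8=87/8; d'=(14−3·9/4)/(87/8)=2/3
back: M2=2/3
back: M1=9/4−3/8·2/3=2
M: M0=0, M1=2, M2=2/3, M3=0
seg 0: a=5, c=M0/2=0, d=(M1−M0)/(6·1)=1/3, b=Δ0−h0·(2M0+M1)/6=-13/3
seg 1: a=1, c=M1/2=1, d=(M2−M1)/(6·3)=-2/27, b=Δ1−h1·(2M1+M2)/6=-10/3
seg 2: a=-2, c=M2/2=1/3, d=(M3−M2)/(6·3)=-1/27, b=Δ2−h2·(2M2+M3)/6=2/3
t_q=5/2 → seg 1, τ=3/2; S=1+-10/3·τ+1·τ²+-2/27·τ³=-2

  seg 0: a=5 b=-13/3 c=0 d=1/3
  seg 1: a=1 b=-10/3 c=1 d=-2/27
  seg 2: a=-2 b=2/3 c=1/3 d=-1/27
S(5/2) = -2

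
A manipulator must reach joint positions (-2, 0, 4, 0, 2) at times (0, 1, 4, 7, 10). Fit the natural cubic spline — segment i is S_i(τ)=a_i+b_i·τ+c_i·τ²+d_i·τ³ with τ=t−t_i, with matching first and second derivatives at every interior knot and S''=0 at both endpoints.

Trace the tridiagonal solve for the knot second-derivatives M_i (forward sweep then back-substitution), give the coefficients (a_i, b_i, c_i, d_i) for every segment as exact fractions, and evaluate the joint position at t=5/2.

Δ: Δ0=2, Δ1=4/3, Δ2=-4/3, Δ3=2/3
row 1: diag=8, rhs=-4; c'=3/8, d'=-1/2
row 2: denom=12−3·3/8=87/8; d'=(-16−3·-1/2)/(87/8)=-4/3
row 3: denom=12−3·8/29=324/29; d'=(12−3·-4/3)/(324/29)=116/81
back: M3=116/81
back: M2=-4/3−8/29·116/81=-140/81
back: M1=-1/2−3/8·-140/81=4/27
M: M0=0, M1=4/27, M2=-140/81, M3=116/81, M4=0
seg 0: a=-2, c=M0/2=0, d=(M1−M0)/(6·1)=2/81, b=Δ0−h0·(2M0+M1)/6=160/81
seg 1: a=0, c=M1/2=2/27, d=(M2−M1)/(6·3)=-76/729, b=Δ1−h1·(2M1+M2)/6=166/81
seg 2: a=4, c=M2/2=-70/81, d=(M3−M2)/(6·3)=128/729, b=Δ2−h2·(2M2+M3)/6=-26/81
seg 3: a=0, c=M3/2=58/81, d=(M4−M3)/(6·3)=-58/729, b=Δ3−h3·(2M3+M4)/6=-62/81
t_q=5/2 → seg 1, τ=3/2; S=0+166/81·τ+2/27·τ²+-76/729·τ³=26/9

  seg 0: a=-2 b=160/81 c=0 d=2/81
  seg 1: a=0 b=166/81 c=2/27 d=-76/729
  seg 2: a=4 b=-26/81 c=-70/81 d=128/729
  seg 3: a=0 b=-62/81 c=58/81 d=-58/729
S(5/2) = 26/9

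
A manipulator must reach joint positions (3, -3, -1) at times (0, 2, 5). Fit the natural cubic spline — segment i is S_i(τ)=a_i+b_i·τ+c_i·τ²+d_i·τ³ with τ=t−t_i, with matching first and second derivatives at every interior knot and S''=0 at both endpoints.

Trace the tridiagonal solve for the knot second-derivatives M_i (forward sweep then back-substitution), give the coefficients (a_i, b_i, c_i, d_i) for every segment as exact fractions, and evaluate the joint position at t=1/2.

  seg 0: a=3 b=-56/15 c=0 d=11/60
  seg 1: a=-3 b=-23/15 c=11/10 d=-11/90
S(1/2) = 37/32

Δ: Δ0=-3, Δ1=2/3
row 1: diag=10, rhs=22; c'=3/10, d'=11/5
back: M1=11/5
M: M0=0, M1=11/5, M2=0
seg 0: a=3, c=M0/2=0, d=(M1−M0)/(6·2)=11/60, b=Δ0−h0·(2M0+M1)/6=-56/15
seg 1: a=-3, c=M1/2=11/10, d=(M2−M1)/(6·3)=-11/90, b=Δ1−h1·(2M1+M2)/6=-23/15
t_q=1/2 → seg 0, τ=1/2; S=3+-56/15·τ+0·τ²+11/60·τ³=37/32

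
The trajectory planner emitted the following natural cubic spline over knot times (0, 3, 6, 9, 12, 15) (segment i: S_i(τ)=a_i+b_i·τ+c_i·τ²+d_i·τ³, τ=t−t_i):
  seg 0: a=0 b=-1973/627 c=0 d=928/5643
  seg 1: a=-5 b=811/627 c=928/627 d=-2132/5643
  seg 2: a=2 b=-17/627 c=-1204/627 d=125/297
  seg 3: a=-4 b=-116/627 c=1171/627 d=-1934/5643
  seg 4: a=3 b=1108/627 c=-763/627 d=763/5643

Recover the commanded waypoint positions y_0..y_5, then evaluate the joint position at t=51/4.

y_0=0 y_1=-5 y_2=2 y_3=-4 y_4=3 y_5=1
S(51/4) = 49463/13376

y_0 = S_0(0) = a_0 = 0
y_1 = S_1(0) = a_1 = -5
y_2 = S_2(0) = a_2 = 2
y_3 = S_3(0) = a_3 = -4
y_4 = S_4(0) = a_4 = 3
y_5 = S_4(3) = 1
t_q=51/4 is in segment 4 (τ=3/4); S_4(τ)=49463/13376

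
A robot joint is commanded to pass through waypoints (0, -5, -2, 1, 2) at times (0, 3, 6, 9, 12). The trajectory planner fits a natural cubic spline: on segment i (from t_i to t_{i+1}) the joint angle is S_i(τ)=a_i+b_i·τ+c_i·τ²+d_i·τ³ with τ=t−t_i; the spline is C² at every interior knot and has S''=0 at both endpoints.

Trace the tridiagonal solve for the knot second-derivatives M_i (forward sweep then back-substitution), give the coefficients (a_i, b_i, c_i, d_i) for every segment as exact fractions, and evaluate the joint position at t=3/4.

  seg 0: a=0 b=-199/84 c=0 d=59/756
  seg 1: a=-5 b=-11/42 c=59/84 d=-71/756
  seg 2: a=-2 b=17/12 c=-1/7 d=1/756
  seg 3: a=1 b=25/42 c=-11/84 d=11/756
S(3/4) = -3125/1792

Δ: Δ0=-5/3, Δ1=1, Δ2=1, Δ3=1/3
row 1: diag=12, rhs=16; c'=1/4, d'=4/3
row 2: denom=12−3·1/4=45/4; d'=(0−3·4/3)/(45/4)=-16/45
row 3: denom=12−3·4/15=56/5; d'=(-4−3·-16/45)/(56/5)=-11/42
back: M3=-11/42
back: M2=-16/45−4/15·-11/42=-2/7
back: M1=4/3−1/4·-2/7=59/42
M: M0=0, M1=59/42, M2=-2/7, M3=-11/42, M4=0
seg 0: a=0, c=M0/2=0, d=(M1−M0)/(6·3)=59/756, b=Δ0−h0·(2M0+M1)/6=-199/84
seg 1: a=-5, c=M1/2=59/84, d=(M2−M1)/(6·3)=-71/756, b=Δ1−h1·(2M1+M2)/6=-11/42
seg 2: a=-2, c=M2/2=-1/7, d=(M3−M2)/(6·3)=1/756, b=Δ2−h2·(2M2+M3)/6=17/12
seg 3: a=1, c=M3/2=-11/84, d=(M4−M3)/(6·3)=11/756, b=Δ3−h3·(2M3+M4)/6=25/42
t_q=3/4 → seg 0, τ=3/4; S=0+-199/84·τ+0·τ²+59/756·τ³=-3125/1792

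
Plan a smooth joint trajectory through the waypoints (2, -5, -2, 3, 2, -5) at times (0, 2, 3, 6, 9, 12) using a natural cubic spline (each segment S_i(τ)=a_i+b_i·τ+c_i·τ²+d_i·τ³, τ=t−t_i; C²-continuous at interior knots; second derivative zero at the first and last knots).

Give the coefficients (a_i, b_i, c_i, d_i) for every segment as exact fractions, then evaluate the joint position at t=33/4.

  seg 0: a=2 b=-7295/1266 c=0 d=358/633
  seg 1: a=-5 b=1297/1266 c=716/211 d=-1795/1266
  seg 2: a=-2 b=2252/633 c=-363/422 d=97/1266
  seg 3: a=3 b=589/1266 c=-36/211 d=-121/3798
  seg 4: a=2 b=-898/633 c=-193/422 d=193/3798
S(33/4) = 76167/27008

Δ: Δ0=-7/2, Δ1=3, Δ2=5/3, Δ3=-1/3, Δ4=-7/3
row 1: diag=6, rhs=39; c'=1/6, d'=13/2
row 2: denom=8−1·1/6=47/6; d'=(-8−1·13/2)/(47/6)=-87/47
row 3: denom=12−3·18/47=510/47; d'=(-12−3·-87/47)/(510/47)=-101/170
row 4: denom=12−3·47/170=1899/170; d'=(-12−3·-101/170)/(1899/170)=-193/211
back: M4=-193/211
back: M3=-101/170−47/170·-193/211=-72/211
back: M2=-87/47−18/47·-72/211=-363/211
back: M1=13/2−1/6·-363/211=1432/211
M: M0=0, M1=1432/211, M2=-363/211, M3=-72/211, M4=-193/211, M5=0
seg 0: a=2, c=M0/2=0, d=(M1−M0)/(6·2)=358/633, b=Δ0−h0·(2M0+M1)/6=-7295/1266
seg 1: a=-5, c=M1/2=716/211, d=(M2−M1)/(6·1)=-1795/1266, b=Δ1−h1·(2M1+M2)/6=1297/1266
seg 2: a=-2, c=M2/2=-363/422, d=(M3−M2)/(6·3)=97/1266, b=Δ2−h2·(2M2+M3)/6=2252/633
seg 3: a=3, c=M3/2=-36/211, d=(M4−M3)/(6·3)=-121/3798, b=Δ3−h3·(2M3+M4)/6=589/1266
seg 4: a=2, c=M4/2=-193/422, d=(M5−M4)/(6·3)=193/3798, b=Δ4−h4·(2M4+M5)/6=-898/633
t_q=33/4 → seg 3, τ=9/4; S=3+589/1266·τ+-36/211·τ²+-121/3798·τ³=76167/27008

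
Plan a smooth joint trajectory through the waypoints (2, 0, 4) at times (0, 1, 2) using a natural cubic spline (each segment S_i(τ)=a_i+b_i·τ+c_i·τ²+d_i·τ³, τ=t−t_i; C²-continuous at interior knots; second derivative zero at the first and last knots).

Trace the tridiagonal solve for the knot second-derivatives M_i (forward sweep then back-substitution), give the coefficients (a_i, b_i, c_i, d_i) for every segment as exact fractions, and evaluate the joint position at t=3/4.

Δ: Δ0=-2, Δ1=4
row 1: diag=4, rhs=36; c'=1/4, d'=9
back: M1=9
M: M0=0, M1=9, M2=0
seg 0: a=2, c=M0/2=0, d=(M1−M0)/(6·1)=3/2, b=Δ0−h0·(2M0+M1)/6=-7/2
seg 1: a=0, c=M1/2=9/2, d=(M2−M1)/(6·1)=-3/2, b=Δ1−h1·(2M1+M2)/6=1
t_q=3/4 → seg 0, τ=3/4; S=2+-7/2·τ+0·τ²+3/2·τ³=1/128

  seg 0: a=2 b=-7/2 c=0 d=3/2
  seg 1: a=0 b=1 c=9/2 d=-3/2
S(3/4) = 1/128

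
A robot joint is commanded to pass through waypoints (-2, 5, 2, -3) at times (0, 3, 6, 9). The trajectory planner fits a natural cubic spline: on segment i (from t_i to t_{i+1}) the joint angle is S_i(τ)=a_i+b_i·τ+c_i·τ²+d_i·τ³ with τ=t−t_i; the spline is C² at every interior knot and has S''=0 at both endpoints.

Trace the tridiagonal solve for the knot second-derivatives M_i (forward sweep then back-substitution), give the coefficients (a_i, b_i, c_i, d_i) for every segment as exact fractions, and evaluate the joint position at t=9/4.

Δ: Δ0=7/3, Δ1=-1, Δ2=-5/3
row 1: diag=12, rhs=-20; c'=1/4, d'=-5/3
row 2: denom=12−3·1/4=45/4; d'=(-4−3·-5/3)/(45/4)=4/45
back: M2=4/45
back: M1=-5/3−1/4·4/45=-76/45
M: M0=0, M1=-76/45, M2=4/45, M3=0
seg 0: a=-2, c=M0/2=0, d=(M1−M0)/(6·3)=-38/405, b=Δ0−h0·(2M0+M1)/6=143/45
seg 1: a=5, c=M1/2=-38/45, d=(M2−M1)/(6·3)=8/81, b=Δ1−h1·(2M1+M2)/6=29/45
seg 2: a=2, c=M2/2=2/45, d=(M3−M2)/(6·3)=-2/405, b=Δ2−h2·(2M2+M3)/6=-79/45
t_q=9/4 → seg 0, τ=9/4; S=-2+143/45·τ+0·τ²+-38/405·τ³=653/160

  seg 0: a=-2 b=143/45 c=0 d=-38/405
  seg 1: a=5 b=29/45 c=-38/45 d=8/81
  seg 2: a=2 b=-79/45 c=2/45 d=-2/405
S(9/4) = 653/160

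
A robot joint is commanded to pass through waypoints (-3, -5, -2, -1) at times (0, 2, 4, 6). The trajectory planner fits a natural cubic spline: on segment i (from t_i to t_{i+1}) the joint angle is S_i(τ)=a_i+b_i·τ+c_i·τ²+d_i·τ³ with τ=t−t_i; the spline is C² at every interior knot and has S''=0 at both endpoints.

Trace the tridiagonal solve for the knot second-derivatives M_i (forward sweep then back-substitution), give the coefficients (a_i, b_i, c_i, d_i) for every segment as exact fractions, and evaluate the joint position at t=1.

Δ: Δ0=-1, Δ1=3/2, Δ2=1/2
row 1: diag=8, rhs=15; c'=1/4, d'=15/8
row 2: denom=8−2·1/4=15/2; d'=(-6−2·15/8)/(15/2)=-13/10
back: M2=-13/10
back: M1=15/8−1/4·-13/10=11/5
M: M0=0, M1=11/5, M2=-13/10, M3=0
seg 0: a=-3, c=M0/2=0, d=(M1−M0)/(6·2)=11/60, b=Δ0−h0·(2M0+M1)/6=-26/15
seg 1: a=-5, c=M1/2=11/10, d=(M2−M1)/(6·2)=-7/24, b=Δ1−h1·(2M1+M2)/6=7/15
seg 2: a=-2, c=M2/2=-13/20, d=(M3−M2)/(6·2)=13/120, b=Δ2−h2·(2M2+M3)/6=41/30
t_q=1 → seg 0, τ=1; S=-3+-26/15·τ+0·τ²+11/60·τ³=-91/20

  seg 0: a=-3 b=-26/15 c=0 d=11/60
  seg 1: a=-5 b=7/15 c=11/10 d=-7/24
  seg 2: a=-2 b=41/30 c=-13/20 d=13/120
S(1) = -91/20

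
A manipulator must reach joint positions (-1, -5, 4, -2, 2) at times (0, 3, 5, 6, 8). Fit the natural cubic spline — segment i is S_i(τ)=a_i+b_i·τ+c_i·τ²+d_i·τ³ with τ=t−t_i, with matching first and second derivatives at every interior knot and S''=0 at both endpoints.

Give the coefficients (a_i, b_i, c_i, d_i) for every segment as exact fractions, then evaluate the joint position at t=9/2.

  seg 0: a=-1 b=-8839/1956 c=0 d=2077/5868
  seg 1: a=-5 b=4927/978 c=2077/652 d=-6757/3912
  seg 2: a=4 b=-1441/489 c=-1170/163 d=2017/489
  seg 3: a=-2 b=-2410/489 c=847/163 d=-847/978
S(9/2) = 40631/10432

Δ: Δ0=-4/3, Δ1=9/2, Δ2=-6, Δ3=2
row 1: diag=10, rhs=35; c'=1/5, d'=7/2
row 2: denom=6−2·1/5=28/5; d'=(-63−2·7/2)/(28/5)=-25/2
row 3: denom=6−1·5/28=163/28; d'=(48−1·-25/2)/(163/28)=1694/163
back: M3=1694/163
back: M2=-25/2−5/28·1694/163=-2340/163
back: M1=7/2−1/5·-2340/163=2077/326
M: M0=0, M1=2077/326, M2=-2340/163, M3=1694/163, M4=0
seg 0: a=-1, c=M0/2=0, d=(M1−M0)/(6·3)=2077/5868, b=Δ0−h0·(2M0+M1)/6=-8839/1956
seg 1: a=-5, c=M1/2=2077/652, d=(M2−M1)/(6·2)=-6757/3912, b=Δ1−h1·(2M1+M2)/6=4927/978
seg 2: a=4, c=M2/2=-1170/163, d=(M3−M2)/(6·1)=2017/489, b=Δ2−h2·(2M2+M3)/6=-1441/489
seg 3: a=-2, c=M3/2=847/163, d=(M4−M3)/(6·2)=-847/978, b=Δ3−h3·(2M3+M4)/6=-2410/489
t_q=9/2 → seg 1, τ=3/2; S=-5+4927/978·τ+2077/652·τ²+-6757/3912·τ³=40631/10432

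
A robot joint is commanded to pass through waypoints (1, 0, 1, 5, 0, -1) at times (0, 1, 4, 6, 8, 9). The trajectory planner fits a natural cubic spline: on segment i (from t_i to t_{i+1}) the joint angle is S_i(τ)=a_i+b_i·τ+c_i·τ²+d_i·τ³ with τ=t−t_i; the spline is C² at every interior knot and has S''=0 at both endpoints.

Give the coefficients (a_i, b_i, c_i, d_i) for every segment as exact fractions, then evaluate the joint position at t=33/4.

  seg 0: a=1 b=-2315/2199 c=0 d=116/2199
  seg 1: a=0 b=-1967/2199 c=116/733 d=184/2199
  seg 2: a=1 b=5089/2199 c=668/733 d=-4699/8796
  seg 3: a=5 b=-992/2199 c=-3363/1466 d=11167/17592
  seg 4: a=0 b=-8839/4398 c=4441/2932 d=-4441/8796
S(33/4) = -77999/187648

Δ: Δ0=-1, Δ1=1/3, Δ2=2, Δ3=-5/2, Δ4=-1
row 1: diag=8, rhs=8; c'=3/8, d'=1
row 2: denom=10−3·3/8=71/8; d'=(10−3·1)/(71/8)=56/71
row 3: denom=8−2·16/71=536/71; d'=(-27−2·56/71)/(536/71)=-2029/536
row 4: denom=6−2·71/268=733/134; d'=(9−2·-2029/536)/(733/134)=4441/1466
back: M4=4441/1466
back: M3=-2029/536−71/268·4441/1466=-3363/733
back: M2=56/71−16/71·-3363/733=1336/733
back: M1=1−3/8·1336/733=232/733
M: M0=0, M1=232/733, M2=1336/733, M3=-3363/733, M4=4441/1466, M5=0
seg 0: a=1, c=M0/2=0, d=(M1−M0)/(6·1)=116/2199, b=Δ0−h0·(2M0+M1)/6=-2315/2199
seg 1: a=0, c=M1/2=116/733, d=(M2−M1)/(6·3)=184/2199, b=Δ1−h1·(2M1+M2)/6=-1967/2199
seg 2: a=1, c=M2/2=668/733, d=(M3−M2)/(6·2)=-4699/8796, b=Δ2−h2·(2M2+M3)/6=5089/2199
seg 3: a=5, c=M3/2=-3363/1466, d=(M4−M3)/(6·2)=11167/17592, b=Δ3−h3·(2M3+M4)/6=-992/2199
seg 4: a=0, c=M4/2=4441/2932, d=(M5−M4)/(6·1)=-4441/8796, b=Δ4−h4·(2M4+M5)/6=-8839/4398
t_q=33/4 → seg 4, τ=1/4; S=0+-8839/4398·τ+4441/2932·τ²+-4441/8796·τ³=-77999/187648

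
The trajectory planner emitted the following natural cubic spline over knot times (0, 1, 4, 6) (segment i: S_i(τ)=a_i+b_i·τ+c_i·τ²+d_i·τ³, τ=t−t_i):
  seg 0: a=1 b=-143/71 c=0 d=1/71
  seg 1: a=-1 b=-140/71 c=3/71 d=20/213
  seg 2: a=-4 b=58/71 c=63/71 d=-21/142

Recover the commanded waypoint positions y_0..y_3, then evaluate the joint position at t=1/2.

y_0=1 y_1=-1 y_2=-4 y_3=0
S(1/2) = -3/568

y_0 = S_0(0) = a_0 = 1
y_1 = S_1(0) = a_1 = -1
y_2 = S_2(0) = a_2 = -4
y_3 = S_2(2) = 0
t_q=1/2 is in segment 0 (τ=1/2); S_0(τ)=-3/568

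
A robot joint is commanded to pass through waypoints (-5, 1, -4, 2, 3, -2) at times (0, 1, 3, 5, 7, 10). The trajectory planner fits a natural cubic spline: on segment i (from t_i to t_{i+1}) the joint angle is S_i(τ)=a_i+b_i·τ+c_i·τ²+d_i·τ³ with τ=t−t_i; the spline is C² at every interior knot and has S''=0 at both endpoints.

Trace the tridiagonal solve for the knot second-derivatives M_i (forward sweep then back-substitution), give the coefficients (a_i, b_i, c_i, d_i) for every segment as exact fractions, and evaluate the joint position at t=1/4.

Δ: Δ0=6, Δ1=-5/2, Δ2=3, Δ3=1/2, Δ4=-5/3
row 1: diag=6, rhs=-51; c'=1/3, d'=-17/2
row 2: denom=8−2·1/3=22/3; d'=(33−2·-17/2)/(22/3)=75/11
row 3: denom=8−2·3/11=82/11; d'=(-15−2·75/11)/(82/11)=-315/82
row 4: denom=10−2·11/41=388/41; d'=(-13−2·-315/82)/(388/41)=-109/194
back: M4=-109/194
back: M3=-315/82−11/41·-109/194=-358/97
back: M2=75/11−3/11·-358/97=759/97
back: M1=-17/2−1/3·759/97=-2155/194
M: M0=0, M1=-2155/194, M2=759/97, M3=-358/97, M4=-109/194, M5=0
seg 0: a=-5, c=M0/2=0, d=(M1−M0)/(6·1)=-2155/1164, b=Δ0−h0·(2M0+M1)/6=9139/1164
seg 1: a=1, c=M1/2=-2155/388, d=(M2−M1)/(6·2)=3673/2328, b=Δ1−h1·(2M1+M2)/6=1337/582
seg 2: a=-4, c=M2/2=759/194, d=(M3−M2)/(6·2)=-1117/1164, b=Δ2−h2·(2M2+M3)/6=-287/291
seg 3: a=2, c=M3/2=-179/97, d=(M4−M3)/(6·2)=607/2328, b=Δ3−h3·(2M3+M4)/6=916/291
seg 4: a=3, c=M4/2=-109/388, d=(M5−M4)/(6·3)=109/3492, b=Δ4−h4·(2M4+M5)/6=-643/582
t_q=1/4 → seg 0, τ=1/4; S=-5+9139/1164·τ+0·τ²+-2155/1164·τ³=-76137/24832

  seg 0: a=-5 b=9139/1164 c=0 d=-2155/1164
  seg 1: a=1 b=1337/582 c=-2155/388 d=3673/2328
  seg 2: a=-4 b=-287/291 c=759/194 d=-1117/1164
  seg 3: a=2 b=916/291 c=-179/97 d=607/2328
  seg 4: a=3 b=-643/582 c=-109/388 d=109/3492
S(1/4) = -76137/24832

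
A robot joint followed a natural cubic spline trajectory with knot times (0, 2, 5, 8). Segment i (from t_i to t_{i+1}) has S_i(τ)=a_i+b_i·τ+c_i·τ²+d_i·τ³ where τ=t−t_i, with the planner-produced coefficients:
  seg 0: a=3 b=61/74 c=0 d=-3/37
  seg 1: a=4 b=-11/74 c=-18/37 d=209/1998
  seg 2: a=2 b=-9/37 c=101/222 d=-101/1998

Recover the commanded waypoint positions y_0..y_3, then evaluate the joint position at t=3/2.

y_0=3 y_1=4 y_2=2 y_3=4
S(3/2) = 1173/296

y_0 = S_0(0) = a_0 = 3
y_1 = S_1(0) = a_1 = 4
y_2 = S_2(0) = a_2 = 2
y_3 = S_2(3) = 4
t_q=3/2 is in segment 0 (τ=3/2); S_0(τ)=1173/296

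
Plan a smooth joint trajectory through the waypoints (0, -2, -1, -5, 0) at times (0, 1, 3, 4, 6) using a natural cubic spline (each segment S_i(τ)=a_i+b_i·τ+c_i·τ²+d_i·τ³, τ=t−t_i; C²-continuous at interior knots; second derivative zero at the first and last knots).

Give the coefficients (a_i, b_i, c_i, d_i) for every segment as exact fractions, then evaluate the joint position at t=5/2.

  seg 0: a=0 b=-351/124 c=0 d=103/124
  seg 1: a=-2 b=-21/62 c=309/124 d=-257/248
  seg 2: a=-1 b=-87/31 c=-231/62 d=157/62
  seg 3: a=-5 b=-165/62 c=120/31 d=-20/31
S(5/2) = -791/1984

Δ: Δ0=-2, Δ1=1/2, Δ2=-4, Δ3=5/2
row 1: diag=6, rhs=15; c'=1/3, d'=5/2
row 2: denom=6−2·1/3=16/3; d'=(-27−2·5/2)/(16/3)=-6
row 3: denom=6−1·3/16=93/16; d'=(39−1·-6)/(93/16)=240/31
back: M3=240/31
back: M2=-6−3/16·240/31=-231/31
back: M1=5/2−1/3·-231/31=309/62
M: M0=0, M1=309/62, M2=-231/31, M3=240/31, M4=0
seg 0: a=0, c=M0/2=0, d=(M1−M0)/(6·1)=103/124, b=Δ0−h0·(2M0+M1)/6=-351/124
seg 1: a=-2, c=M1/2=309/124, d=(M2−M1)/(6·2)=-257/248, b=Δ1−h1·(2M1+M2)/6=-21/62
seg 2: a=-1, c=M2/2=-231/62, d=(M3−M2)/(6·1)=157/62, b=Δ2−h2·(2M2+M3)/6=-87/31
seg 3: a=-5, c=M3/2=120/31, d=(M4−M3)/(6·2)=-20/31, b=Δ3−h3·(2M3+M4)/6=-165/62
t_q=5/2 → seg 1, τ=3/2; S=-2+-21/62·τ+309/124·τ²+-257/248·τ³=-791/1984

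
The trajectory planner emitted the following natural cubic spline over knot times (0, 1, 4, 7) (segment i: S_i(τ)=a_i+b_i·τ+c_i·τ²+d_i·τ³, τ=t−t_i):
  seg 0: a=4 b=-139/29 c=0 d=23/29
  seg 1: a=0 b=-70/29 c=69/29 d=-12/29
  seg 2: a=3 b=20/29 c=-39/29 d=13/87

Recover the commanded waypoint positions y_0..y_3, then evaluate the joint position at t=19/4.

y_0=4 y_1=0 y_2=3 y_3=-3
S(19/4) = 5241/1856

y_0 = S_0(0) = a_0 = 4
y_1 = S_1(0) = a_1 = 0
y_2 = S_2(0) = a_2 = 3
y_3 = S_2(3) = -3
t_q=19/4 is in segment 2 (τ=3/4); S_2(τ)=5241/1856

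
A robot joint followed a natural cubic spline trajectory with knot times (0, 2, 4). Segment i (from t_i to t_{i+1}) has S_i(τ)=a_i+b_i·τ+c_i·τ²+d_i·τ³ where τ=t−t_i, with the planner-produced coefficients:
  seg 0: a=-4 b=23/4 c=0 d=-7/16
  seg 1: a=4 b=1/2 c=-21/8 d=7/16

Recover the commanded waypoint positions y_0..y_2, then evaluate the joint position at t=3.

y_0=-4 y_1=4 y_2=-2
S(3) = 37/16

y_0 = S_0(0) = a_0 = -4
y_1 = S_1(0) = a_1 = 4
y_2 = S_1(2) = -2
t_q=3 is in segment 1 (τ=1); S_1(τ)=37/16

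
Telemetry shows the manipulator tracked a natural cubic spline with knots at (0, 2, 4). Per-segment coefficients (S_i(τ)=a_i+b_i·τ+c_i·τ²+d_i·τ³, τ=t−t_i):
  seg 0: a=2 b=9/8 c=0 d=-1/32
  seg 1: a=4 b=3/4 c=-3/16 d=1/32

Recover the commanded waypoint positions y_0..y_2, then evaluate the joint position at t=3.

y_0=2 y_1=4 y_2=5
S(3) = 147/32

y_0 = S_0(0) = a_0 = 2
y_1 = S_1(0) = a_1 = 4
y_2 = S_1(2) = 5
t_q=3 is in segment 1 (τ=1); S_1(τ)=147/32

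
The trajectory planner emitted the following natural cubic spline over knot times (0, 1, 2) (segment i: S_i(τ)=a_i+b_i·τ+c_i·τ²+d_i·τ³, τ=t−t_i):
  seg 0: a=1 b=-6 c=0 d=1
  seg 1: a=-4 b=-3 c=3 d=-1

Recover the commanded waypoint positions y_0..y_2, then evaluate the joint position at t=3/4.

y_0=1 y_1=-4 y_2=-5
S(3/4) = -197/64

y_0 = S_0(0) = a_0 = 1
y_1 = S_1(0) = a_1 = -4
y_2 = S_1(1) = -5
t_q=3/4 is in segment 0 (τ=3/4); S_0(τ)=-197/64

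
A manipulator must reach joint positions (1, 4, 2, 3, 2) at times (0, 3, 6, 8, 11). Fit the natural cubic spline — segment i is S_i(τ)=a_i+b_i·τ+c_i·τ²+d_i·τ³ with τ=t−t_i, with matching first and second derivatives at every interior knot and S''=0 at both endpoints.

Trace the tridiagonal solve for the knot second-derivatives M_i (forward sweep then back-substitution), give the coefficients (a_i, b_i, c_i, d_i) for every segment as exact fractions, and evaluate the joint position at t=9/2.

  seg 0: a=1 b=277/177 c=0 d=-100/1593
  seg 1: a=4 b=-23/177 c=-100/177 d=205/1593
  seg 2: a=2 b=-8/177 c=35/59 d=-227/1416
  seg 3: a=3 b=143/354 c=-87/236 d=29/708
S(9/2) = 1401/472

Δ: Δ0=1, Δ1=-2/3, Δ2=1/2, Δ3=-1/3
row 1: diag=12, rhs=-10; c'=1/4, d'=-5/6
row 2: denom=10−3·1/4=37/4; d'=(7−3·-5/6)/(37/4)=38/37
row 3: denom=10−2·8/37=354/37; d'=(-5−2·38/37)/(354/37)=-87/118
back: M3=-87/118
back: M2=38/37−8/37·-87/118=70/59
back: M1=-5/6−1/4·70/59=-200/177
M: M0=0, M1=-200/177, M2=70/59, M3=-87/118, M4=0
seg 0: a=1, c=M0/2=0, d=(M1−M0)/(6·3)=-100/1593, b=Δ0−h0·(2M0+M1)/6=277/177
seg 1: a=4, c=M1/2=-100/177, d=(M2−M1)/(6·3)=205/1593, b=Δ1−h1·(2M1+M2)/6=-23/177
seg 2: a=2, c=M2/2=35/59, d=(M3−M2)/(6·2)=-227/1416, b=Δ2−h2·(2M2+M3)/6=-8/177
seg 3: a=3, c=M3/2=-87/236, d=(M4−M3)/(6·3)=29/708, b=Δ3−h3·(2M3+M4)/6=143/354
t_q=9/2 → seg 1, τ=3/2; S=4+-23/177·τ+-100/177·τ²+205/1593·τ³=1401/472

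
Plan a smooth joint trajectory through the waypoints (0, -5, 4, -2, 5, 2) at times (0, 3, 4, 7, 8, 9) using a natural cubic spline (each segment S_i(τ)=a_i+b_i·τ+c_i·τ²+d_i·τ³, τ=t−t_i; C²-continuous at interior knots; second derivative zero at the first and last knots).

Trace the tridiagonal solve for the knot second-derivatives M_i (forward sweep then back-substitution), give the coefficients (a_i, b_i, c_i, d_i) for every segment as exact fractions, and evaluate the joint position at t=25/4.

Δ: Δ0=-5/3, Δ1=9, Δ2=-2, Δ3=7, Δ4=-3
row 1: diag=8, rhs=64; c'=1/8, d'=8
row 2: denom=8−1·1/8=63/8; d'=(-66−1·8)/(63/8)=-592/63
row 3: denom=8−3·8/21=48/7; d'=(54−3·-592/63)/(48/7)=863/72
row 4: denom=4−1·7/48=185/48; d'=(-60−1·863/72)/(185/48)=-10366/555
back: M4=-10366/555
back: M3=863/72−7/48·-10366/555=8164/555
back: M2=-592/63−8/21·8164/555=-24976/1665
back: M1=8−1/8·-24976/1665=16442/1665
M: M0=0, M1=16442/1665, M2=-24976/1665, M3=8164/555, M4=-10366/555, M5=0
seg 0: a=0, c=M0/2=0, d=(M1−M0)/(6·3)=8221/14985, b=Δ0−h0·(2M0+M1)/6=-10996/1665
seg 1: a=-5, c=M1/2=8221/1665, d=(M2−M1)/(6·1)=-767/185, b=Δ1−h1·(2M1+M2)/6=13667/1665
seg 2: a=4, c=M2/2=-12488/1665, d=(M3−M2)/(6·3)=24734/14985, b=Δ2−h2·(2M2+M3)/6=1880/333
seg 3: a=-2, c=M3/2=4082/555, d=(M4−M3)/(6·1)=-1853/333, b=Δ3−h3·(2M3+M4)/6=8674/1665
seg 4: a=5, c=M4/2=-5183/555, d=(M5−M4)/(6·1)=5183/1665, b=Δ4−h4·(2M4+M5)/6=5371/1665
t_q=25/4 → seg 2, τ=9/4; S=4+1880/333·τ+-12488/1665·τ²+24734/14985·τ³=-14601/5920

  seg 0: a=0 b=-10996/1665 c=0 d=8221/14985
  seg 1: a=-5 b=13667/1665 c=8221/1665 d=-767/185
  seg 2: a=4 b=1880/333 c=-12488/1665 d=24734/14985
  seg 3: a=-2 b=8674/1665 c=4082/555 d=-1853/333
  seg 4: a=5 b=5371/1665 c=-5183/555 d=5183/1665
S(25/4) = -14601/5920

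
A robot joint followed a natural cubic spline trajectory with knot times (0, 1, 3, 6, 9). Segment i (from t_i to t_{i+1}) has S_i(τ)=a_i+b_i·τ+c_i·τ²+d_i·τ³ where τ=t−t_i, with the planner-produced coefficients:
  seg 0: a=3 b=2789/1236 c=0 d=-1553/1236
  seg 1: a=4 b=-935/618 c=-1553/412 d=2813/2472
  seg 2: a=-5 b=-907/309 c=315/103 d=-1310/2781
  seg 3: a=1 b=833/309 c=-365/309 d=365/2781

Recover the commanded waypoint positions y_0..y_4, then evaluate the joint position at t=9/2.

y_0=3 y_1=4 y_2=-5 y_3=1 y_4=2
S(9/2) = -847/206

y_0 = S_0(0) = a_0 = 3
y_1 = S_1(0) = a_1 = 4
y_2 = S_2(0) = a_2 = -5
y_3 = S_3(0) = a_3 = 1
y_4 = S_3(3) = 2
t_q=9/2 is in segment 2 (τ=3/2); S_2(τ)=-847/206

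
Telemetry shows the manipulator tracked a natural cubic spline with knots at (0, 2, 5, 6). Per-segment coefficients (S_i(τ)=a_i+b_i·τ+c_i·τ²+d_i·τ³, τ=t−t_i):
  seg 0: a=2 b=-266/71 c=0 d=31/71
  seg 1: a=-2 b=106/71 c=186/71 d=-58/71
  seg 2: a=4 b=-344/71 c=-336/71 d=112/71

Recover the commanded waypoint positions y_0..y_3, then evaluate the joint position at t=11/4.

y_0 = S_0(0) = a_0 = 2
y_1 = S_1(0) = a_1 = -2
y_2 = S_2(0) = a_2 = 4
y_3 = S_2(1) = -4
t_q=11/4 is in segment 1 (τ=3/4); S_1(τ)=565/2272

y_0=2 y_1=-2 y_2=4 y_3=-4
S(11/4) = 565/2272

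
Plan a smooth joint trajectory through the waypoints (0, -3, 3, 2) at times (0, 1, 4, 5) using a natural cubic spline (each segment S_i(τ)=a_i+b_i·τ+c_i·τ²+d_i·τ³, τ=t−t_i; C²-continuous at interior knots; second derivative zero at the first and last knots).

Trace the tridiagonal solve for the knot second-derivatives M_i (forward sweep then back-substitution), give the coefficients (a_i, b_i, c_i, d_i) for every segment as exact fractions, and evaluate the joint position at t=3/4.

Δ: Δ0=-3, Δ1=2, Δ2=-1
row 1: diag=8, rhs=30; c'=3/8, d'=15/4
row 2: denom=8−3·3/8=55/8; d'=(-18−3·15/4)/(55/8)=-234/55
back: M2=-234/55
back: M1=15/4−3/8·-234/55=294/55
M: M0=0, M1=294/55, M2=-234/55, M3=0
seg 0: a=0, c=M0/2=0, d=(M1−M0)/(6·1)=49/55, b=Δ0−h0·(2M0+M1)/6=-214/55
seg 1: a=-3, c=M1/2=147/55, d=(M2−M1)/(6·3)=-8/15, b=Δ1−h1·(2M1+M2)/6=-67/55
seg 2: a=3, c=M2/2=-117/55, d=(M3−M2)/(6·1)=39/55, b=Δ2−h2·(2M2+M3)/6=23/55
t_q=3/4 → seg 0, τ=3/4; S=0+-214/55·τ+0·τ²+49/55·τ³=-8949/3520

  seg 0: a=0 b=-214/55 c=0 d=49/55
  seg 1: a=-3 b=-67/55 c=147/55 d=-8/15
  seg 2: a=3 b=23/55 c=-117/55 d=39/55
S(3/4) = -8949/3520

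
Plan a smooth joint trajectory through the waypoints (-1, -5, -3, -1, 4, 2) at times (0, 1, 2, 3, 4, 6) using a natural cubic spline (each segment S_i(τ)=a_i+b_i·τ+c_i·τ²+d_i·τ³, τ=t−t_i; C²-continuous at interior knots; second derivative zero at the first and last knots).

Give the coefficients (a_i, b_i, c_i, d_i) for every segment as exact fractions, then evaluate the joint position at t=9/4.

Δ: Δ0=-4, Δ1=2, Δ2=2, Δ3=5, Δ4=-1
row 1: diag=4, rhs=36; c'=1/4, d'=9
row 2: denom=4−1·1/4=15/4; d'=(0−1·9)/(15/4)=-12/5
row 3: denom=4−1·4/15=56/15; d'=(18−1·-12/5)/(56/15)=153/28
row 4: denom=6−1·15/56=321/56; d'=(-36−1·153/28)/(321/56)=-774/107
back: M4=-774/107
back: M3=153/28−15/56·-774/107=792/107
back: M2=-12/5−4/15·792/107=-468/107
back: M1=9−1/4·-468/107=1080/107
M: M0=0, M1=1080/107, M2=-468/107, M3=792/107, M4=-774/107, M5=0
seg 0: a=-1, c=M0/2=0, d=(M1−M0)/(6·1)=180/107, b=Δ0−h0·(2M0+M1)/6=-608/107
seg 1: a=-5, c=M1/2=540/107, d=(M2−M1)/(6·1)=-258/107, b=Δ1−h1·(2M1+M2)/6=-68/107
seg 2: a=-3, c=M2/2=-234/107, d=(M3−M2)/(6·1)=210/107, b=Δ2−h2·(2M2+M3)/6=238/107
seg 3: a=-1, c=M3/2=396/107, d=(M4−M3)/(6·1)=-261/107, b=Δ3−h3·(2M3+M4)/6=400/107
seg 4: a=4, c=M4/2=-387/107, d=(M5−M4)/(6·2)=129/214, b=Δ4−h4·(2M4+M5)/6=409/107
t_q=9/4 → seg 2, τ=1/4; S=-3+238/107·τ+-234/107·τ²+210/107·τ³=-8731/3424

  seg 0: a=-1 b=-608/107 c=0 d=180/107
  seg 1: a=-5 b=-68/107 c=540/107 d=-258/107
  seg 2: a=-3 b=238/107 c=-234/107 d=210/107
  seg 3: a=-1 b=400/107 c=396/107 d=-261/107
  seg 4: a=4 b=409/107 c=-387/107 d=129/214
S(9/4) = -8731/3424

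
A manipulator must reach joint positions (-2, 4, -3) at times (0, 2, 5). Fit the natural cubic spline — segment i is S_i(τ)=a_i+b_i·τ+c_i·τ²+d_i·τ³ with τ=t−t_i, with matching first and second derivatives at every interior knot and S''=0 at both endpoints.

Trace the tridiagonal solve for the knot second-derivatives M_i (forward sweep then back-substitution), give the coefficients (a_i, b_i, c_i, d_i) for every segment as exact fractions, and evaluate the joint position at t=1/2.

Δ: Δ0=3, Δ1=-7/3
row 1: diag=10, rhs=-32; c'=3/10, d'=-16/5
back: M1=-16/5
M: M0=0, M1=-16/5, M2=0
seg 0: a=-2, c=M0/2=0, d=(M1−M0)/(6·2)=-4/15, b=Δ0−h0·(2M0+M1)/6=61/15
seg 1: a=4, c=M1/2=-8/5, d=(M2−M1)/(6·3)=8/45, b=Δ1−h1·(2M1+M2)/6=13/15
t_q=1/2 → seg 0, τ=1/2; S=-2+61/15·τ+0·τ²+-4/15·τ³=0

  seg 0: a=-2 b=61/15 c=0 d=-4/15
  seg 1: a=4 b=13/15 c=-8/5 d=8/45
S(1/2) = 0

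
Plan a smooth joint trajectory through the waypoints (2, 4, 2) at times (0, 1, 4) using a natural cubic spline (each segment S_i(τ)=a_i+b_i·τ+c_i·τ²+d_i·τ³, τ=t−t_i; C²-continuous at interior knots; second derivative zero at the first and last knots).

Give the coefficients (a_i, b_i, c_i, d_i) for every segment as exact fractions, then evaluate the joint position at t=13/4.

  seg 0: a=2 b=7/3 c=0 d=-1/3
  seg 1: a=4 b=4/3 c=-1 d=1/9
S(13/4) = 205/64

Δ: Δ0=2, Δ1=-2/3
row 1: diag=8, rhs=-16; c'=3/8, d'=-2
back: M1=-2
M: M0=0, M1=-2, M2=0
seg 0: a=2, c=M0/2=0, d=(M1−M0)/(6·1)=-1/3, b=Δ0−h0·(2M0+M1)/6=7/3
seg 1: a=4, c=M1/2=-1, d=(M2−M1)/(6·3)=1/9, b=Δ1−h1·(2M1+M2)/6=4/3
t_q=13/4 → seg 1, τ=9/4; S=4+4/3·τ+-1·τ²+1/9·τ³=205/64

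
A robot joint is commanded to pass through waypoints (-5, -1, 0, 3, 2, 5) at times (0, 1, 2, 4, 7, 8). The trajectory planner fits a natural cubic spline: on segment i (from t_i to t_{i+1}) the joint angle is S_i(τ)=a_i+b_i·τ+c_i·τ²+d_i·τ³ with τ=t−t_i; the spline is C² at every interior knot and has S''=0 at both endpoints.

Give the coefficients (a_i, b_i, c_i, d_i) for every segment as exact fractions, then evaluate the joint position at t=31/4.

  seg 0: a=-5 b=43721/9030 c=0 d=-7601/9030
  seg 1: a=-1 b=10459/4515 c=-7601/3010 d=2183/1806
  seg 2: a=0 b=1151/1290 c=1657/1505 d=-3599/9030
  seg 3: a=3 b=4637/9030 c=-1942/1505 d=9103/27090
  seg 4: a=2 b=8326/4515 c=5219/3010 d=-5219/9030
S(31/4) = 158525/38528

Δ: Δ0=4, Δ1=1, Δ2=3/2, Δ3=-1/3, Δ4=3
row 1: diag=4, rhs=-18; c'=1/4, d'=-9/2
row 2: denom=6−1·1/4=23/4; d'=(3−1·-9/2)/(23/4)=30/23
row 3: denom=10−2·8/23=214/23; d'=(-11−2·30/23)/(214/23)=-313/214
row 4: denom=8−3·69/214=1505/214; d'=(20−3·-313/214)/(1505/214)=5219/1505
back: M4=5219/1505
back: M3=-313/214−69/214·5219/1505=-3884/1505
back: M2=30/23−8/23·-3884/1505=3314/1505
back: M1=-9/2−1/4·3314/1505=-7601/1505
M: M0=0, M1=-7601/1505, M2=3314/1505, M3=-3884/1505, M4=5219/1505, M5=0
seg 0: a=-5, c=M0/2=0, d=(M1−M0)/(6·1)=-7601/9030, b=Δ0−h0·(2M0+M1)/6=43721/9030
seg 1: a=-1, c=M1/2=-7601/3010, d=(M2−M1)/(6·1)=2183/1806, b=Δ1−h1·(2M1+M2)/6=10459/4515
seg 2: a=0, c=M2/2=1657/1505, d=(M3−M2)/(6·2)=-3599/9030, b=Δ2−h2·(2M2+M3)/6=1151/1290
seg 3: a=3, c=M3/2=-1942/1505, d=(M4−M3)/(6·3)=9103/27090, b=Δ3−h3·(2M3+M4)/6=4637/9030
seg 4: a=2, c=M4/2=5219/3010, d=(M5−M4)/(6·1)=-5219/9030, b=Δ4−h4·(2M4+M5)/6=8326/4515
t_q=31/4 → seg 4, τ=3/4; S=2+8326/4515·τ+5219/3010·τ²+-5219/9030·τ³=158525/38528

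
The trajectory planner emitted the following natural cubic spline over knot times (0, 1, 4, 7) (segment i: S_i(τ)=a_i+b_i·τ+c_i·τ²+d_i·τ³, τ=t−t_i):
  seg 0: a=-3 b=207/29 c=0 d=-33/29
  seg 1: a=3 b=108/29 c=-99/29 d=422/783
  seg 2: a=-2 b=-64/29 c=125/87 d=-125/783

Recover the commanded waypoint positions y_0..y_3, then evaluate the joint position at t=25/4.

y_0=-3 y_1=3 y_2=-2 y_3=0
S(25/4) = -2803/1856

y_0 = S_0(0) = a_0 = -3
y_1 = S_1(0) = a_1 = 3
y_2 = S_2(0) = a_2 = -2
y_3 = S_2(3) = 0
t_q=25/4 is in segment 2 (τ=9/4); S_2(τ)=-2803/1856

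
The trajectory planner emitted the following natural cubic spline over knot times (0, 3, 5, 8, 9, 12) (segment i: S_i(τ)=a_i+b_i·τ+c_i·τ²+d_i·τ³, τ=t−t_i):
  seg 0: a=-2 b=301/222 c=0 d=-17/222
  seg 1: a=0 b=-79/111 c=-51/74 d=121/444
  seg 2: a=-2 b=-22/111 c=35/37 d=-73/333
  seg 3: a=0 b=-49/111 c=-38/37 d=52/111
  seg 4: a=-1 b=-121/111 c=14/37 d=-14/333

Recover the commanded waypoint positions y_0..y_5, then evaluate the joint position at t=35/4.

y_0=-2 y_1=0 y_2=-2 y_3=0 y_4=-1 y_5=-2
S(35/4) = -421/592

y_0 = S_0(0) = a_0 = -2
y_1 = S_1(0) = a_1 = 0
y_2 = S_2(0) = a_2 = -2
y_3 = S_3(0) = a_3 = 0
y_4 = S_4(0) = a_4 = -1
y_5 = S_4(3) = -2
t_q=35/4 is in segment 3 (τ=3/4); S_3(τ)=-421/592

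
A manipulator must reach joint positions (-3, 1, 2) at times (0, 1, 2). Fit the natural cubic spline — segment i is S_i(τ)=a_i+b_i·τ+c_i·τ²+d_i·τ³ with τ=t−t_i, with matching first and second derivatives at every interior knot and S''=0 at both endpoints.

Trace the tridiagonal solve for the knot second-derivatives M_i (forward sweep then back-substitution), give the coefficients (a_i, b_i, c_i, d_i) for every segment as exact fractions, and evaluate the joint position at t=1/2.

Δ: Δ0=4, Δ1=1
row 1: diag=4, rhs=-18; c'=1/4, d'=-9/2
back: M1=-9/2
M: M0=0, M1=-9/2, M2=0
seg 0: a=-3, c=M0/2=0, d=(M1−M0)/(6·1)=-3/4, b=Δ0−h0·(2M0+M1)/6=19/4
seg 1: a=1, c=M1/2=-9/4, d=(M2−M1)/(6·1)=3/4, b=Δ1−h1·(2M1+M2)/6=5/2
t_q=1/2 → seg 0, τ=1/2; S=-3+19/4·τ+0·τ²+-3/4·τ³=-23/32

  seg 0: a=-3 b=19/4 c=0 d=-3/4
  seg 1: a=1 b=5/2 c=-9/4 d=3/4
S(1/2) = -23/32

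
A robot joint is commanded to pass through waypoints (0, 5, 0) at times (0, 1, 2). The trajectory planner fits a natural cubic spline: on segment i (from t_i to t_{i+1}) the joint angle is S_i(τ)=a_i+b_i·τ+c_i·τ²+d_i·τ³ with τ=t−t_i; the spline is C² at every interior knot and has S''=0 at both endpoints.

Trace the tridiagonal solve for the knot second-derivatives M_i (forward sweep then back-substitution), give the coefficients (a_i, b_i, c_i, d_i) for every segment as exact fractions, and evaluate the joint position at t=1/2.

  seg 0: a=0 b=15/2 c=0 d=-5/2
  seg 1: a=5 b=0 c=-15/2 d=5/2
S(1/2) = 55/16

Δ: Δ0=5, Δ1=-5
row 1: diag=4, rhs=-60; c'=1/4, d'=-15
back: M1=-15
M: M0=0, M1=-15, M2=0
seg 0: a=0, c=M0/2=0, d=(M1−M0)/(6·1)=-5/2, b=Δ0−h0·(2M0+M1)/6=15/2
seg 1: a=5, c=M1/2=-15/2, d=(M2−M1)/(6·1)=5/2, b=Δ1−h1·(2M1+M2)/6=0
t_q=1/2 → seg 0, τ=1/2; S=0+15/2·τ+0·τ²+-5/2·τ³=55/16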